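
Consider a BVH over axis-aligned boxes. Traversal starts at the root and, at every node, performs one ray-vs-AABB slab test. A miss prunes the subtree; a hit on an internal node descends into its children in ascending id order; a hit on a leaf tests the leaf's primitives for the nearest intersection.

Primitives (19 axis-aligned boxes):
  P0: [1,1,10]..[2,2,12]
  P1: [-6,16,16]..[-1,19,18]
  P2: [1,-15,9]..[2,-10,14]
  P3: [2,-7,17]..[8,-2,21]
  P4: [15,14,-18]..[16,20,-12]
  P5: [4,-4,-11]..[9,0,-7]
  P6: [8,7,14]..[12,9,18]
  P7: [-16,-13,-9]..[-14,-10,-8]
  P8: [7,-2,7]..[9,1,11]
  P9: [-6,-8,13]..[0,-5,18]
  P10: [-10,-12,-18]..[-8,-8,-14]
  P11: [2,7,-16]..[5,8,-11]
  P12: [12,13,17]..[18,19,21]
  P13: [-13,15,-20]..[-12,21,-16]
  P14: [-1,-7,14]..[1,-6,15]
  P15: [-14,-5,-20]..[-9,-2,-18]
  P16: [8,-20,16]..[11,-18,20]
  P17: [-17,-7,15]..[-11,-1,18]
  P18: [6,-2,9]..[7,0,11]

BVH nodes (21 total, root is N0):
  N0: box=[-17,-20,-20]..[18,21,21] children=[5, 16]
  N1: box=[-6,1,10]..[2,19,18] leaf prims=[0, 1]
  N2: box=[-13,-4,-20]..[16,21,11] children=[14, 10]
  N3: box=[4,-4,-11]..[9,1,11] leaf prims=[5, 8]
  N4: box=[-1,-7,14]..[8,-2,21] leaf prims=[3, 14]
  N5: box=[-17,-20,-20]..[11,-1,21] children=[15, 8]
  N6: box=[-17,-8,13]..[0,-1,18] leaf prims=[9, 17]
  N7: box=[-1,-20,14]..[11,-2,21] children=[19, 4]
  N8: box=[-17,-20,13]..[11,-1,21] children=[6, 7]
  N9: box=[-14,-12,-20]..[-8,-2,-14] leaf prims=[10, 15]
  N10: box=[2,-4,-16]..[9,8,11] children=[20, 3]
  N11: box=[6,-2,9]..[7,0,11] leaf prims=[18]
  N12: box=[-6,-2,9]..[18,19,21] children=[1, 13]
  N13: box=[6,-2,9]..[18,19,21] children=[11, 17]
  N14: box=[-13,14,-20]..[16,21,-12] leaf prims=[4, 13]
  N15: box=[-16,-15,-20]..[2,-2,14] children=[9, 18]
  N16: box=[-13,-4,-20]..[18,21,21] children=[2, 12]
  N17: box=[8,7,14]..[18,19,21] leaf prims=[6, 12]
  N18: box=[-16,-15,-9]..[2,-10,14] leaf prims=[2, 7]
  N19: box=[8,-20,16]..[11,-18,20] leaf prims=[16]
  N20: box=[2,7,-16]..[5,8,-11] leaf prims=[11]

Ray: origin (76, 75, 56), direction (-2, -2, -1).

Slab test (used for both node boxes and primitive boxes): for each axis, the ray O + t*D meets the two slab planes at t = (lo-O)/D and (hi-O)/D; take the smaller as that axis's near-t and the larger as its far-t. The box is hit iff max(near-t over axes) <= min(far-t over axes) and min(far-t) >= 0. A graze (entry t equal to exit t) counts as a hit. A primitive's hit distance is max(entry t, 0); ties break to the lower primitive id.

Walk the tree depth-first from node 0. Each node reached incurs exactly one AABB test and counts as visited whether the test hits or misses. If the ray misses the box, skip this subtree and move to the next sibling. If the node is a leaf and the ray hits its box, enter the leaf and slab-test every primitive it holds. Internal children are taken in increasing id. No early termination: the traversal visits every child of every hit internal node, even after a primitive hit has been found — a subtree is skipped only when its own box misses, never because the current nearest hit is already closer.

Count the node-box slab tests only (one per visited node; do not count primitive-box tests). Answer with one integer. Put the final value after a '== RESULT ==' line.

Traverse from the root:
N0 x:[29,93/2] y:[27,95/2] z:[35,76] -> hit [35,93/2], descend [5, 16]
  N5 x:[65/2,93/2] y:[38,95/2] z:[35,76] -> hit [38,93/2], descend [8, 15]
    N8 x:[65/2,93/2] y:[38,95/2] z:[35,43] -> hit [38,43], descend [6, 7]
      N6 x:[38,93/2] y:[38,83/2] z:[38,43] -> hit [38,83/2] leaf, test {P9@t=40, P17(miss)}
      N7 x:[65/2,77/2] y:[77/2,95/2] z:[35,42] -> hit [77/2,77/2], descend [4, 19]
        N4 x:[34,77/2] y:[77/2,41] z:[35,42] -> hit [77/2,77/2] leaf, test {P3(miss), P14(miss)}
        N19 x:[65/2,34] y:[93/2,95/2] z:[36,40] -> miss, prune
    N15 x:[37,46] y:[77/2,45] z:[42,76] -> hit [42,45], descend [9, 18]
      N9 x:[42,45] y:[77/2,87/2] z:[70,76] -> miss, prune
      N18 x:[37,46] y:[85/2,45] z:[42,65] -> hit [85/2,45] leaf, test {P2(miss), P7(miss)}
  N16 x:[29,89/2] y:[27,79/2] z:[35,76] -> hit [35,79/2], descend [2, 12]
    N2 x:[30,89/2] y:[27,79/2] z:[45,76] -> miss, prune
    N12 x:[29,41] y:[28,77/2] z:[35,47] -> hit [35,77/2], descend [1, 13]
      N1 x:[37,41] y:[28,37] z:[38,46] -> miss, prune
      N13 x:[29,35] y:[28,77/2] z:[35,47] -> hit [35,35], descend [11, 17]
        N11 x:[69/2,35] y:[75/2,77/2] z:[45,47] -> miss, prune
        N17 x:[29,34] y:[28,34] z:[35,42] -> miss, prune

Summary -> nodes [0, 5, 8, 6, 7, 4, 19, 15, 9, 18, 16, 2, 12, 1, 13, 11, 17]; box-tests=17; leaf-entries=3; first=P9

== RESULT ==
17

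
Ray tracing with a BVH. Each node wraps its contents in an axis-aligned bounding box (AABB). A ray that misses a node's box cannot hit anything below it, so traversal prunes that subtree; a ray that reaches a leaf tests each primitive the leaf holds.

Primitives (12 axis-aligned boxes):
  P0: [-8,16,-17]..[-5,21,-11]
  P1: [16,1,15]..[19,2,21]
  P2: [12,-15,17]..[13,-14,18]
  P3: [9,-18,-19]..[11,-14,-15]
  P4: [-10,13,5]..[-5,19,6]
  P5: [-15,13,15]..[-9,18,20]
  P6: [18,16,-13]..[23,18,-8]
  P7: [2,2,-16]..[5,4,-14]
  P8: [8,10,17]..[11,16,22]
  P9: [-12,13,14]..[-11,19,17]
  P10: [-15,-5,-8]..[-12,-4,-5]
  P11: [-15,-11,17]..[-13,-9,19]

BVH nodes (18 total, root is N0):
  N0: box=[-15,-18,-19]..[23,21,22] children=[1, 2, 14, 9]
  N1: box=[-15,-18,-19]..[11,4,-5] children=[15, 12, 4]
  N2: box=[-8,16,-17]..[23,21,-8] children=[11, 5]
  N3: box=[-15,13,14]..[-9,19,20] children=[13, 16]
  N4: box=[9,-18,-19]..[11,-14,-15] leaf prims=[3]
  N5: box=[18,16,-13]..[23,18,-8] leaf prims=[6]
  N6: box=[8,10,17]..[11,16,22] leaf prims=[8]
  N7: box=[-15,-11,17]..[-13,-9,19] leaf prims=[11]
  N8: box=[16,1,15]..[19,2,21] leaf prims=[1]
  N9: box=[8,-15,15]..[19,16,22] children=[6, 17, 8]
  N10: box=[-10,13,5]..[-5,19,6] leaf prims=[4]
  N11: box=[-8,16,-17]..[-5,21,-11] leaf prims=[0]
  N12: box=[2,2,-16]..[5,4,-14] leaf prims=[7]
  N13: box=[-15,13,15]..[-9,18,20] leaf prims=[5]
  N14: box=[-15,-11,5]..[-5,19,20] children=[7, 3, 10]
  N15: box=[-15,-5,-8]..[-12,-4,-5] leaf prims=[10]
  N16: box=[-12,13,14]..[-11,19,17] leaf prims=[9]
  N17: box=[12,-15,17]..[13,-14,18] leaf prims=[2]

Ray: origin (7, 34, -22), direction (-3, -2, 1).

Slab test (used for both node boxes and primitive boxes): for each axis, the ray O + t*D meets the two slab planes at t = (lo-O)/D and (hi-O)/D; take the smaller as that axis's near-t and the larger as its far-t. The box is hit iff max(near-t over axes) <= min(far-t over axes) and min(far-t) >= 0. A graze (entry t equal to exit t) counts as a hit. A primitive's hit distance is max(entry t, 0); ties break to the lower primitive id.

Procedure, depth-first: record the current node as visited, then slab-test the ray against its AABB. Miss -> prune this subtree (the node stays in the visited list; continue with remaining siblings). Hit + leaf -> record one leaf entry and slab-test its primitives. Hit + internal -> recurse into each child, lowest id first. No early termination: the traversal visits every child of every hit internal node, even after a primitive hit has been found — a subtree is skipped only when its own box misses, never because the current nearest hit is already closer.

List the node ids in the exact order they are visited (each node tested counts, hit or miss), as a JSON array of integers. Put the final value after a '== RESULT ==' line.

Trace the traversal:
N0 x:[-16/3,22/3] y:[13/2,26] z:[3,44] -> hit [13/2,22/3], descend [1, 2, 9, 14]
  N1 x:[-4/3,22/3] y:[15,26] z:[3,17] -> miss, prune
  N2 x:[-16/3,5] y:[13/2,9] z:[5,14] -> miss, prune
  N9 x:[-4,-1/3] y:[9,49/2] z:[37,44] -> miss, prune
  N14 x:[4,22/3] y:[15/2,45/2] z:[27,42] -> miss, prune

order=[0, 1, 2, 9, 14]  |boxes|=5  |leaves|=0  hit=miss

== RESULT ==
[0, 1, 2, 9, 14]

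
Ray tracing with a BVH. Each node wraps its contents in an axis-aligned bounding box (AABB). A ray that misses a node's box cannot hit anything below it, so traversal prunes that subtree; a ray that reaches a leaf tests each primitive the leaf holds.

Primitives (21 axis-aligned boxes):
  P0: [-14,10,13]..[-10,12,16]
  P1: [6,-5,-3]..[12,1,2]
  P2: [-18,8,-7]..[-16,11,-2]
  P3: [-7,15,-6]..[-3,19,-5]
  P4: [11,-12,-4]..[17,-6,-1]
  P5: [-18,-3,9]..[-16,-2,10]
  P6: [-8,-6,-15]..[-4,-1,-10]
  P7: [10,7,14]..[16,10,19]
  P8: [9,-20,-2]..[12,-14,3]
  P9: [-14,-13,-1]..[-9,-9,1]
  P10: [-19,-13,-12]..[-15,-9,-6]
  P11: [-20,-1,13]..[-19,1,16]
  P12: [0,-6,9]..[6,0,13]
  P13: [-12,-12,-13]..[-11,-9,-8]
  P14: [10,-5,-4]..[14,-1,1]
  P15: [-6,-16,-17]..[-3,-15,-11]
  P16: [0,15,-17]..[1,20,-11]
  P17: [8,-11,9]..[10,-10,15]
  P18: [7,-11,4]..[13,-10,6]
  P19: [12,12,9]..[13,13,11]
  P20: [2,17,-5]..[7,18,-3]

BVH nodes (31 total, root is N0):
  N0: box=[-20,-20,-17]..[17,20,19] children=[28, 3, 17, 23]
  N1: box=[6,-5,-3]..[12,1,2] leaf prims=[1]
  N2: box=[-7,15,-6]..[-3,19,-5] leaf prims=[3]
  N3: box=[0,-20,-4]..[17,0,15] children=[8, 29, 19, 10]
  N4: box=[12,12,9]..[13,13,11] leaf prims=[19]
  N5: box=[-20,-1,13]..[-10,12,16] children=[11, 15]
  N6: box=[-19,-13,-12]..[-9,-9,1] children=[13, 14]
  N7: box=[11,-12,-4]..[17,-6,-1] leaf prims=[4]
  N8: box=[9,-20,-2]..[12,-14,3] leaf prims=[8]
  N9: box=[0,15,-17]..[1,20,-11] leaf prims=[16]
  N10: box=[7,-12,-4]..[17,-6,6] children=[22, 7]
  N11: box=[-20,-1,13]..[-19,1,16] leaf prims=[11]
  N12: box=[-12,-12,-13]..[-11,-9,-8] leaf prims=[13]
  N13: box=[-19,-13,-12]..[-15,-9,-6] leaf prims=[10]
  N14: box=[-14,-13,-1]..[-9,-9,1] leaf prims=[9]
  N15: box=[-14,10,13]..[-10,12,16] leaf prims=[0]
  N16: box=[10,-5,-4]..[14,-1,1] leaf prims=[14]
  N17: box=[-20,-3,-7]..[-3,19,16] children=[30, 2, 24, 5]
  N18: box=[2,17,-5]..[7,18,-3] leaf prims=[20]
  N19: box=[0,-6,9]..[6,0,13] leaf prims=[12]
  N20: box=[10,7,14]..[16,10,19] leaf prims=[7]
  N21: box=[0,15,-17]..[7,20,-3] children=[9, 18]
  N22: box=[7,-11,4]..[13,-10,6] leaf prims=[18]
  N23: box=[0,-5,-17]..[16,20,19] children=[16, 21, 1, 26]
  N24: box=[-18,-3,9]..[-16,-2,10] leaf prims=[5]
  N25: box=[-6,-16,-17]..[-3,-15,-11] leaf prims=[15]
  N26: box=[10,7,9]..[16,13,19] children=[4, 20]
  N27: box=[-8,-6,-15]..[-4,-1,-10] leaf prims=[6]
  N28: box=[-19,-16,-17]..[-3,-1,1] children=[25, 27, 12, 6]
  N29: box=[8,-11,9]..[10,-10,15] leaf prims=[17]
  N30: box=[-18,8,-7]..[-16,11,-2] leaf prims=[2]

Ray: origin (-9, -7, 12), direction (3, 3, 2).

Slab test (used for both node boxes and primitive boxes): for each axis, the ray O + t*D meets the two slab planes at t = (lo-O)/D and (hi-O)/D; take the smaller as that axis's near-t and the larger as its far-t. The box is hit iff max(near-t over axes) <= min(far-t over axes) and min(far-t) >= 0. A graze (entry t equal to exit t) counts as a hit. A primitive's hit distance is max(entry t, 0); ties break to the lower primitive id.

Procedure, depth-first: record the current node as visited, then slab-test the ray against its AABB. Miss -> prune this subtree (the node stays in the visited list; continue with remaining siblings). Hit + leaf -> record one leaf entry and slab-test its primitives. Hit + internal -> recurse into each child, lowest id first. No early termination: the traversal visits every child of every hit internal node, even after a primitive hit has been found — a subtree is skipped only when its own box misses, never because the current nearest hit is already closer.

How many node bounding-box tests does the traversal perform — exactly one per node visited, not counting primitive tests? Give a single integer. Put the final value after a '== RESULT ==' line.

Walk:
N0 x:[-11/3,26/3] y:[-13/3,9] z:[-29/2,7/2] -> hit [-11/3,7/2], descend [3, 17, 23, 28]
  N3 x:[3,26/3] y:[-13/3,7/3] z:[-8,3/2] -> miss, prune
  N17 x:[-11/3,2] y:[4/3,26/3] z:[-19/2,2] -> hit [4/3,2], descend [2, 5, 24, 30]
    N2 x:[2/3,2] y:[22/3,26/3] z:[-9,-17/2] -> miss, prune
    N5 x:[-11/3,-1/3] y:[2,19/3] z:[1/2,2] -> miss, prune
    N24 x:[-3,-7/3] y:[4/3,5/3] z:[-3/2,-1] -> miss, prune
    N30 x:[-3,-7/3] y:[5,6] z:[-19/2,-7] -> miss, prune
  N23 x:[3,25/3] y:[2/3,9] z:[-29/2,7/2] -> hit [3,7/2], descend [1, 16, 21, 26]
    N1 x:[5,7] y:[2/3,8/3] z:[-15/2,-5] -> miss, prune
    N16 x:[19/3,23/3] y:[2/3,2] z:[-8,-11/2] -> miss, prune
    N21 x:[3,16/3] y:[22/3,9] z:[-29/2,-15/2] -> miss, prune
    N26 x:[19/3,25/3] y:[14/3,20/3] z:[-3/2,7/2] -> miss, prune
  N28 x:[-10/3,2] y:[-3,2] z:[-29/2,-11/2] -> miss, prune

Visited [0, 3, 17, 2, 5, 24, 30, 23, 1, 16, 21, 26, 28]. Tests: 13 box, 0 leaf. Nearest: miss.

== RESULT ==
13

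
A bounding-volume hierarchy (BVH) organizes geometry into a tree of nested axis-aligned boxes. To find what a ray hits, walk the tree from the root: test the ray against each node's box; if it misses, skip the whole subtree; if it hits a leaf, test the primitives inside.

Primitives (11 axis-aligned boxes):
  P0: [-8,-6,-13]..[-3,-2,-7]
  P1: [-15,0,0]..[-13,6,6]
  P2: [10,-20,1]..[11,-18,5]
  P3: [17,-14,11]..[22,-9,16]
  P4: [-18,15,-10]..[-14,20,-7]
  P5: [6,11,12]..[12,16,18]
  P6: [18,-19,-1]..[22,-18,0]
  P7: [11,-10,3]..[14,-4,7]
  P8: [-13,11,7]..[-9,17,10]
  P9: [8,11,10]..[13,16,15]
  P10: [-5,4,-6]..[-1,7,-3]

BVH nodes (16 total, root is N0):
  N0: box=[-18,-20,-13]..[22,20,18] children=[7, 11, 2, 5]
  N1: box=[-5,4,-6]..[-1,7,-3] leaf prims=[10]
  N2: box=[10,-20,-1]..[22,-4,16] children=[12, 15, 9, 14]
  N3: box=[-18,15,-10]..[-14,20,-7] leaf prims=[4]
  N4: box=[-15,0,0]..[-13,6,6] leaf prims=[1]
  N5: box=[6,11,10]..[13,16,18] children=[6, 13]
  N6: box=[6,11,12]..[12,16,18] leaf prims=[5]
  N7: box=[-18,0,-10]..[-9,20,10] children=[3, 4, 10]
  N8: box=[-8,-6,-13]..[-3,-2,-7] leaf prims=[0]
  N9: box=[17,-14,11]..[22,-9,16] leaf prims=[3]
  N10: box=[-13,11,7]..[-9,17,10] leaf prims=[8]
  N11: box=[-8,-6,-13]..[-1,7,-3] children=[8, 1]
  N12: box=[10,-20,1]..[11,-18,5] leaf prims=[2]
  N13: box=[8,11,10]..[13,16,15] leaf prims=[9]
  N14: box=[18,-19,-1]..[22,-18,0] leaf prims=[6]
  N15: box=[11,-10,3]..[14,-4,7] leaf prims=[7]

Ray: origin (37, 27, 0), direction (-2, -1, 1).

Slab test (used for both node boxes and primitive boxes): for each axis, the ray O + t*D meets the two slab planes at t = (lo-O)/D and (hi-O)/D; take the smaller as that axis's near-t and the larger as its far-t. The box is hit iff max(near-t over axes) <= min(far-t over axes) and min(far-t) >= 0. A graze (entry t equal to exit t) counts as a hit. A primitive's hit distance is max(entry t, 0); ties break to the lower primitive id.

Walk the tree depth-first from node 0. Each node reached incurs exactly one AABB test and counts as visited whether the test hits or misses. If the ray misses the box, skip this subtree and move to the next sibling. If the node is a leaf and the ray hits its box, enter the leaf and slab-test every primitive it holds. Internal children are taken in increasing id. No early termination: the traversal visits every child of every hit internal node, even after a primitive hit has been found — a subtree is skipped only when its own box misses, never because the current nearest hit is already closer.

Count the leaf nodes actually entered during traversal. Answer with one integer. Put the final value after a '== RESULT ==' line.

Traverse from the root:
N0 x:[15/2,55/2] y:[7,47] z:[-13,18] -> hit [15/2,18], descend [2, 5, 7, 11]
  N2 x:[15/2,27/2] y:[31,47] z:[-1,16] -> miss, prune
  N5 x:[12,31/2] y:[11,16] z:[10,18] -> hit [12,31/2], descend [6, 13]
    N6 x:[25/2,31/2] y:[11,16] z:[12,18] -> hit [25/2,31/2] leaf, test {P5@t=25/2}
    N13 x:[12,29/2] y:[11,16] z:[10,15] -> hit [12,29/2] leaf, test {P9@t=12}
  N7 x:[23,55/2] y:[7,27] z:[-10,10] -> miss, prune
  N11 x:[19,45/2] y:[20,33] z:[-13,-3] -> miss, prune

Visited [0, 2, 5, 6, 13, 7, 11]. Tests: 7 box, 2 leaf. Nearest: P9.

== RESULT ==
2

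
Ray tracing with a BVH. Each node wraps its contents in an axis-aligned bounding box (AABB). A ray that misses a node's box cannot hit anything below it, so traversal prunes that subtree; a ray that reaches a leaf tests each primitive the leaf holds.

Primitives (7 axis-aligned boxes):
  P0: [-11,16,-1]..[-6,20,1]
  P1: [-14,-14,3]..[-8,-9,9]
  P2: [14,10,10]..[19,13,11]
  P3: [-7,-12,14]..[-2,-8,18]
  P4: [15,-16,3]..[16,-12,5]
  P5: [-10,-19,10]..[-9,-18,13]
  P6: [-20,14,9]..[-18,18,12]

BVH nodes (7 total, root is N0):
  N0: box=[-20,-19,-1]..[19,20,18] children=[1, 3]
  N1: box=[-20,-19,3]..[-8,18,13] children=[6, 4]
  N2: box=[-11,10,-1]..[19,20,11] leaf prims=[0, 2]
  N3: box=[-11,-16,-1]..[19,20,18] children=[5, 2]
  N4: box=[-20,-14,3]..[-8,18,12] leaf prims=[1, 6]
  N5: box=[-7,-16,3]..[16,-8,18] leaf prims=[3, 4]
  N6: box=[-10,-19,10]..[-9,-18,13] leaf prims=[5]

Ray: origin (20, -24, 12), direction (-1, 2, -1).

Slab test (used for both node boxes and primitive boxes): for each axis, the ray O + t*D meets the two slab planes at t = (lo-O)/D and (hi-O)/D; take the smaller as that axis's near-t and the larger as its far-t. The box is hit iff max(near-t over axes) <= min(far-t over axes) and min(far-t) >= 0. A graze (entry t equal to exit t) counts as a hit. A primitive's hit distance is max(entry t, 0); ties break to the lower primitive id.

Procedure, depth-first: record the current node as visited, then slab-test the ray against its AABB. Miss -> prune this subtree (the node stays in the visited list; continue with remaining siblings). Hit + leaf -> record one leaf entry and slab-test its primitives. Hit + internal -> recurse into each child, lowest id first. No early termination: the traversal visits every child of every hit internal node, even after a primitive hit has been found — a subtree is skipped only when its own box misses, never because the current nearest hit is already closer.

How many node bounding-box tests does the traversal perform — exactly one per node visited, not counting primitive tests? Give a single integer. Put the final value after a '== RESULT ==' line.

Trace the traversal:
N0 x:[1,40] y:[5/2,22] z:[-6,13] -> hit [5/2,13], descend [1, 3]
  N1 x:[28,40] y:[5/2,21] z:[-1,9] -> miss, prune
  N3 x:[1,31] y:[4,22] z:[-6,13] -> hit [4,13], descend [2, 5]
    N2 x:[1,31] y:[17,22] z:[1,13] -> miss, prune
    N5 x:[4,27] y:[4,8] z:[-6,9] -> hit [4,8] leaf, test {P3(miss), P4(miss)}

order=[0, 1, 3, 2, 5]  |boxes|=5  |leaves|=1  hit=miss

== RESULT ==
5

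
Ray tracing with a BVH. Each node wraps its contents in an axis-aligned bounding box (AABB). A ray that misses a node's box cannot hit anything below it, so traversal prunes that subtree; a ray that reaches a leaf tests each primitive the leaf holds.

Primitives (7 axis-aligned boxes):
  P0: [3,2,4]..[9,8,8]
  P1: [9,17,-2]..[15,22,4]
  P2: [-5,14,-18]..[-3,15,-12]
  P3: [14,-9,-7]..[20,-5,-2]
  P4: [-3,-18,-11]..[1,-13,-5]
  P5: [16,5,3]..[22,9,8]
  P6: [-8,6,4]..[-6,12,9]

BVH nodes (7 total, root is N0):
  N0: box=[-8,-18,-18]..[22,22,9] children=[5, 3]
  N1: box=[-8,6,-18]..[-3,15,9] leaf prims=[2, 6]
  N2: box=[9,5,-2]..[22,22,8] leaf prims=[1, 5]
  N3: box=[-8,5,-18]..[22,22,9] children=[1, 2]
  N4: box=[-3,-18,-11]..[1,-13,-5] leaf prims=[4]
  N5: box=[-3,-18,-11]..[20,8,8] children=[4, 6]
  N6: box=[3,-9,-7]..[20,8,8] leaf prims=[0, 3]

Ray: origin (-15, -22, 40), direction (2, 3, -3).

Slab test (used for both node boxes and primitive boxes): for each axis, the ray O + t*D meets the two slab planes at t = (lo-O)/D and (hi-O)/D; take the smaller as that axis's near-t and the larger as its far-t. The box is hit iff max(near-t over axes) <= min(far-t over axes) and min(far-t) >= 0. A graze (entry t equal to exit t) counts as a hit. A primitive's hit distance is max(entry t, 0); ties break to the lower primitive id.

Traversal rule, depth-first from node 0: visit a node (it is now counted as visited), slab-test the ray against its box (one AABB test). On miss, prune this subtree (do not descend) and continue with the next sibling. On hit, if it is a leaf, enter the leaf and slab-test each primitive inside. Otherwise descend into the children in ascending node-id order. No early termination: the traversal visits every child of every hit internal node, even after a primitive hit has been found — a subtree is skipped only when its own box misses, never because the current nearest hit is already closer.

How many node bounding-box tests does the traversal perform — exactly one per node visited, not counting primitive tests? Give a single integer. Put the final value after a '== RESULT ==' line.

Traverse from the root:
N0 x:[7/2,37/2] y:[4/3,44/3] z:[31/3,58/3] -> hit [31/3,44/3], descend [3, 5]
  N3 x:[7/2,37/2] y:[9,44/3] z:[31/3,58/3] -> hit [31/3,44/3], descend [1, 2]
    N1 x:[7/2,6] y:[28/3,37/3] z:[31/3,58/3] -> miss, prune
    N2 x:[12,37/2] y:[9,44/3] z:[32/3,14] -> hit [12,14] leaf, test {P1@t=13, P5(miss)}
  N5 x:[6,35/2] y:[4/3,10] z:[32/3,17] -> miss, prune

5 AABB tests over nodes [0, 3, 1, 2, 5]; 1 leaf entered; closest P1.

== RESULT ==
5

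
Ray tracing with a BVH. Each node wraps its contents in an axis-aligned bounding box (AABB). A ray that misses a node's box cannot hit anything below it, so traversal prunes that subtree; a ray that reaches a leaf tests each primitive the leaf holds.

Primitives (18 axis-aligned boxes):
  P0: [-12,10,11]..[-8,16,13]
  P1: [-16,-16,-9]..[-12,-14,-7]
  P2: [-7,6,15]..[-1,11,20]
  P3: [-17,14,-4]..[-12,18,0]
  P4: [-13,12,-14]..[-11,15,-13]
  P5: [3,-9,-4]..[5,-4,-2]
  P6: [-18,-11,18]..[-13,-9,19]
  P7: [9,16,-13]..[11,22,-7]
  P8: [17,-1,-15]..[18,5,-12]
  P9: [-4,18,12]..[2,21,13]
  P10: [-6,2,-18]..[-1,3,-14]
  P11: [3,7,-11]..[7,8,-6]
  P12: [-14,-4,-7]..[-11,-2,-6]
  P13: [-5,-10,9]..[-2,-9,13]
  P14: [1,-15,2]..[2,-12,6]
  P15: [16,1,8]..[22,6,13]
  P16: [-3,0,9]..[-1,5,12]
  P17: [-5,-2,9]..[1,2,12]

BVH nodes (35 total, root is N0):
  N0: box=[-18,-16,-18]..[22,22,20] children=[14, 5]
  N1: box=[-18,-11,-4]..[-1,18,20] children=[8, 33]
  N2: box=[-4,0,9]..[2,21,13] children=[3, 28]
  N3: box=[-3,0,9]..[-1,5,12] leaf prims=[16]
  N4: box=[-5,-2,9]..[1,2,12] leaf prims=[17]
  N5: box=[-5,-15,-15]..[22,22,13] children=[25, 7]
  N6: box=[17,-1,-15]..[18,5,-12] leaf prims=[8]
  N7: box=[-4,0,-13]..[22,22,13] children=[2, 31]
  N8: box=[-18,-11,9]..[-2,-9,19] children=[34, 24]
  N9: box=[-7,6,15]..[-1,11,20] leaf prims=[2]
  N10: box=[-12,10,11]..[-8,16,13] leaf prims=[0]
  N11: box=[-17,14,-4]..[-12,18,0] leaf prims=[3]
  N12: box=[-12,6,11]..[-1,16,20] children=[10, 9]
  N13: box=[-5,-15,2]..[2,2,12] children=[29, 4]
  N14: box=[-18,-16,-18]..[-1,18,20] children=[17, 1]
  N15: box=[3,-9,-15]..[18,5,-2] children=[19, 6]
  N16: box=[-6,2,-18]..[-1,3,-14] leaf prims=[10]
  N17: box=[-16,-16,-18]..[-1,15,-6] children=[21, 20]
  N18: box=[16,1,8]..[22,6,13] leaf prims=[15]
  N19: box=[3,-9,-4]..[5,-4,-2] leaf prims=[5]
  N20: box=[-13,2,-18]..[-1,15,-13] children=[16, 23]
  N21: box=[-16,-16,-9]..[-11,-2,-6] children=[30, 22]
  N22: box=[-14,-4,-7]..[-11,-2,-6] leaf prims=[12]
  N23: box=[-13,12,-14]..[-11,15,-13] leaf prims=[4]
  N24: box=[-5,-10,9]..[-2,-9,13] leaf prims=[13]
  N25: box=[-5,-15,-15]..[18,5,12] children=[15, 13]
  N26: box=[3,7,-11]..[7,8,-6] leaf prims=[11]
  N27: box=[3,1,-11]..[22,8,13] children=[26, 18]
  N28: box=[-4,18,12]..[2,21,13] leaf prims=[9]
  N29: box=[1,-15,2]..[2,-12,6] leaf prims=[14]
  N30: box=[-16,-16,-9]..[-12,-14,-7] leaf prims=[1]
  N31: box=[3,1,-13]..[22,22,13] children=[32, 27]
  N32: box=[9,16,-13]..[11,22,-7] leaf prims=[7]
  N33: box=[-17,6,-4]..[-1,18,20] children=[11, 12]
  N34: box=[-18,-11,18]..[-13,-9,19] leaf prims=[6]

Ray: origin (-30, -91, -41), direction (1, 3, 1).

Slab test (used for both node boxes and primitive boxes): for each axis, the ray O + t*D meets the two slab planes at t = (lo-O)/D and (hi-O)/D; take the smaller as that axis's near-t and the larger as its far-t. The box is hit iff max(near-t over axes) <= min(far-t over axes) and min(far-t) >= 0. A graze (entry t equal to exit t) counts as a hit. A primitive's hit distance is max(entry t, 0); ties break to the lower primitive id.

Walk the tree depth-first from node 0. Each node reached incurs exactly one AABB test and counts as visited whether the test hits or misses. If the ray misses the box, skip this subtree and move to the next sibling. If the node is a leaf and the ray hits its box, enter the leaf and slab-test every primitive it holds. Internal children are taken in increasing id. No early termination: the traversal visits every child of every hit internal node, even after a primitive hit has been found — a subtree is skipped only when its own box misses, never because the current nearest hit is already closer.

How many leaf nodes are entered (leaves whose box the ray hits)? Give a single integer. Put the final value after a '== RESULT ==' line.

Traverse from the root:
N0 x:[12,52] y:[25,113/3] z:[23,61] -> hit [25,113/3], descend [5, 14]
  N5 x:[25,52] y:[76/3,113/3] z:[26,54] -> hit [26,113/3], descend [7, 25]
    N7 x:[26,52] y:[91/3,113/3] z:[28,54] -> hit [91/3,113/3], descend [2, 31]
      N2 x:[26,32] y:[91/3,112/3] z:[50,54] -> miss, prune
      N31 x:[33,52] y:[92/3,113/3] z:[28,54] -> hit [33,113/3], descend [27, 32]
        N27 x:[33,52] y:[92/3,33] z:[30,54] -> hit [33,33], descend [18, 26]
          N18 x:[46,52] y:[92/3,97/3] z:[49,54] -> miss, prune
          N26 x:[33,37] y:[98/3,33] z:[30,35] -> hit [33,33] leaf, test {P11@t=33}
        N32 x:[39,41] y:[107/3,113/3] z:[28,34] -> miss, prune
    N25 x:[25,48] y:[76/3,32] z:[26,53] -> hit [26,32], descend [13, 15]
      N13 x:[25,32] y:[76/3,31] z:[43,53] -> miss, prune
      N15 x:[33,48] y:[82/3,32] z:[26,39] -> miss, prune
  N14 x:[12,29] y:[25,109/3] z:[23,61] -> hit [25,29], descend [1, 17]
    N1 x:[12,29] y:[80/3,109/3] z:[37,61] -> miss, prune
    N17 x:[14,29] y:[25,106/3] z:[23,35] -> hit [25,29], descend [20, 21]
      N20 x:[17,29] y:[31,106/3] z:[23,28] -> miss, prune
      N21 x:[14,19] y:[25,89/3] z:[32,35] -> miss, prune

Summary -> nodes [0, 5, 7, 2, 31, 27, 18, 26, 32, 25, 13, 15, 14, 1, 17, 20, 21]; box-tests=17; leaf-entries=1; first=P11

== RESULT ==
1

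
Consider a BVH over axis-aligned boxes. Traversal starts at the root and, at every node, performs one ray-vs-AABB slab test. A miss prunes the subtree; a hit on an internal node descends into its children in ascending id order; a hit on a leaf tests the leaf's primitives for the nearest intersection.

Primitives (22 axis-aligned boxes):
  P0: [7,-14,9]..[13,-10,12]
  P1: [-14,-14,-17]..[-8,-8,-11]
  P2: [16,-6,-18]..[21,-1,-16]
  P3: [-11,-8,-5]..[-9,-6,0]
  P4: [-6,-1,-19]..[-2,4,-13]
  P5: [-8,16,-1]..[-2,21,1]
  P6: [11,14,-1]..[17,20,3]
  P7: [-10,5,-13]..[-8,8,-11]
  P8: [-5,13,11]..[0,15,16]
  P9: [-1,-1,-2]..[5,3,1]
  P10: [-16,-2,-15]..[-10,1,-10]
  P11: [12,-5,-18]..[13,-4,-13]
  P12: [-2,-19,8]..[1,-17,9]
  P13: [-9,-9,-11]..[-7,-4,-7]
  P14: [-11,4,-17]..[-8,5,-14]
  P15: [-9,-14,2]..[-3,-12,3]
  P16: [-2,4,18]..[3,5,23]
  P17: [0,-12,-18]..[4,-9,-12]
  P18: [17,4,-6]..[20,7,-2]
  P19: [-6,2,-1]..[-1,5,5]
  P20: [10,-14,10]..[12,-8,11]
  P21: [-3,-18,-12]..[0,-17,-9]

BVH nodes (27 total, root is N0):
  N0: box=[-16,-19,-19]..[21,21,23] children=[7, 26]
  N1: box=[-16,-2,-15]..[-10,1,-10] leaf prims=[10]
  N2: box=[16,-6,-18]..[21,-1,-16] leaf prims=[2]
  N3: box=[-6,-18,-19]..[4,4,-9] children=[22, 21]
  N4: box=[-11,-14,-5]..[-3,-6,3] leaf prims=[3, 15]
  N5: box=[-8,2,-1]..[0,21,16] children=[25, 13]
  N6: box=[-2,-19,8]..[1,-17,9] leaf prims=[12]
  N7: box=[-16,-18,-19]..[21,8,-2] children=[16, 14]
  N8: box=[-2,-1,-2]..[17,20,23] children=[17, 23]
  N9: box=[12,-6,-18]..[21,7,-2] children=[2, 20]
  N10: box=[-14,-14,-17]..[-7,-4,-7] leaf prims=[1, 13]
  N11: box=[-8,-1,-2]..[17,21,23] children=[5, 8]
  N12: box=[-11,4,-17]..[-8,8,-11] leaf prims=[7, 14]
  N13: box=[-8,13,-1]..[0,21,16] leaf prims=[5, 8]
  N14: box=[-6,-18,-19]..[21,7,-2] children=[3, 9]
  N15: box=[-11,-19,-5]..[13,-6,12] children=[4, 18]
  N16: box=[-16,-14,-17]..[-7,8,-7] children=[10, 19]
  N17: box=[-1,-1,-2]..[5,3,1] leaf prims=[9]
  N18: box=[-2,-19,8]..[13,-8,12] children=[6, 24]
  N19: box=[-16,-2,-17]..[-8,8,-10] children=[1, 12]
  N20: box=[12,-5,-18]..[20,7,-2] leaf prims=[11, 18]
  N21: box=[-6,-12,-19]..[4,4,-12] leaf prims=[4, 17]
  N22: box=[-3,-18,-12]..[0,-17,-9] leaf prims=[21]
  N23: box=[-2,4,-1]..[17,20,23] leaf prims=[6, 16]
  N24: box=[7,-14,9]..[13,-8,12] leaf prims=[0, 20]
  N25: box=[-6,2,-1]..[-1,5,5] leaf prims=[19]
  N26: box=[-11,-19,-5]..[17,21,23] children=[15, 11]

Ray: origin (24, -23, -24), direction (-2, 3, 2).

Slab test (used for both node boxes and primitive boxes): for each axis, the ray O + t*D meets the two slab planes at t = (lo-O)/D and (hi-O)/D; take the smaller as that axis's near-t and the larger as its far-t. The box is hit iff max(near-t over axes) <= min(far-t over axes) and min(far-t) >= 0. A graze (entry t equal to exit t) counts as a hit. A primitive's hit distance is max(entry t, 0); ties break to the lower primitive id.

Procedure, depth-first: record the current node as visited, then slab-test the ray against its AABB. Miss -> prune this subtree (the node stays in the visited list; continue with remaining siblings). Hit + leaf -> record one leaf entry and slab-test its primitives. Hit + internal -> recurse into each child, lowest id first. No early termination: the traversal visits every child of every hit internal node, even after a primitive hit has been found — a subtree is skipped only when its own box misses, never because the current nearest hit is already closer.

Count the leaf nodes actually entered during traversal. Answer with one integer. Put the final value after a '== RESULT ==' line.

Trace the traversal:
N0 x:[3/2,20] y:[4/3,44/3] z:[5/2,47/2] -> hit [5/2,44/3], descend [7, 26]
  N7 x:[3/2,20] y:[5/3,31/3] z:[5/2,11] -> hit [5/2,31/3], descend [14, 16]
    N14 x:[3/2,15] y:[5/3,10] z:[5/2,11] -> hit [5/2,10], descend [3, 9]
      N3 x:[10,15] y:[5/3,9] z:[5/2,15/2] -> miss, prune
      N9 x:[3/2,6] y:[17/3,10] z:[3,11] -> hit [17/3,6], descend [2, 20]
        N2 x:[3/2,4] y:[17/3,22/3] z:[3,4] -> miss, prune
        N20 x:[2,6] y:[6,10] z:[3,11] -> hit [6,6] leaf, test {P11(miss), P18(miss)}
    N16 x:[31/2,20] y:[3,31/3] z:[7/2,17/2] -> miss, prune
  N26 x:[7/2,35/2] y:[4/3,44/3] z:[19/2,47/2] -> hit [19/2,44/3], descend [11, 15]
    N11 x:[7/2,16] y:[22/3,44/3] z:[11,47/2] -> hit [11,44/3], descend [5, 8]
      N5 x:[12,16] y:[25/3,44/3] z:[23/2,20] -> hit [12,44/3], descend [13, 25]
        N13 x:[12,16] y:[12,44/3] z:[23/2,20] -> hit [12,44/3] leaf, test {P5(miss), P8(miss)}
        N25 x:[25/2,15] y:[25/3,28/3] z:[23/2,29/2] -> miss, prune
      N8 x:[7/2,13] y:[22/3,43/3] z:[11,47/2] -> hit [11,13], descend [17, 23]
        N17 x:[19/2,25/2] y:[22/3,26/3] z:[11,25/2] -> miss, prune
        N23 x:[7/2,13] y:[9,43/3] z:[23/2,47/2] -> hit [23/2,13] leaf, test {P6(miss), P16(miss)}
    N15 x:[11/2,35/2] y:[4/3,17/3] z:[19/2,18] -> miss, prune

Summary -> nodes [0, 7, 14, 3, 9, 2, 20, 16, 26, 11, 5, 13, 25, 8, 17, 23, 15]; box-tests=17; leaf-entries=3; first=miss

== RESULT ==
3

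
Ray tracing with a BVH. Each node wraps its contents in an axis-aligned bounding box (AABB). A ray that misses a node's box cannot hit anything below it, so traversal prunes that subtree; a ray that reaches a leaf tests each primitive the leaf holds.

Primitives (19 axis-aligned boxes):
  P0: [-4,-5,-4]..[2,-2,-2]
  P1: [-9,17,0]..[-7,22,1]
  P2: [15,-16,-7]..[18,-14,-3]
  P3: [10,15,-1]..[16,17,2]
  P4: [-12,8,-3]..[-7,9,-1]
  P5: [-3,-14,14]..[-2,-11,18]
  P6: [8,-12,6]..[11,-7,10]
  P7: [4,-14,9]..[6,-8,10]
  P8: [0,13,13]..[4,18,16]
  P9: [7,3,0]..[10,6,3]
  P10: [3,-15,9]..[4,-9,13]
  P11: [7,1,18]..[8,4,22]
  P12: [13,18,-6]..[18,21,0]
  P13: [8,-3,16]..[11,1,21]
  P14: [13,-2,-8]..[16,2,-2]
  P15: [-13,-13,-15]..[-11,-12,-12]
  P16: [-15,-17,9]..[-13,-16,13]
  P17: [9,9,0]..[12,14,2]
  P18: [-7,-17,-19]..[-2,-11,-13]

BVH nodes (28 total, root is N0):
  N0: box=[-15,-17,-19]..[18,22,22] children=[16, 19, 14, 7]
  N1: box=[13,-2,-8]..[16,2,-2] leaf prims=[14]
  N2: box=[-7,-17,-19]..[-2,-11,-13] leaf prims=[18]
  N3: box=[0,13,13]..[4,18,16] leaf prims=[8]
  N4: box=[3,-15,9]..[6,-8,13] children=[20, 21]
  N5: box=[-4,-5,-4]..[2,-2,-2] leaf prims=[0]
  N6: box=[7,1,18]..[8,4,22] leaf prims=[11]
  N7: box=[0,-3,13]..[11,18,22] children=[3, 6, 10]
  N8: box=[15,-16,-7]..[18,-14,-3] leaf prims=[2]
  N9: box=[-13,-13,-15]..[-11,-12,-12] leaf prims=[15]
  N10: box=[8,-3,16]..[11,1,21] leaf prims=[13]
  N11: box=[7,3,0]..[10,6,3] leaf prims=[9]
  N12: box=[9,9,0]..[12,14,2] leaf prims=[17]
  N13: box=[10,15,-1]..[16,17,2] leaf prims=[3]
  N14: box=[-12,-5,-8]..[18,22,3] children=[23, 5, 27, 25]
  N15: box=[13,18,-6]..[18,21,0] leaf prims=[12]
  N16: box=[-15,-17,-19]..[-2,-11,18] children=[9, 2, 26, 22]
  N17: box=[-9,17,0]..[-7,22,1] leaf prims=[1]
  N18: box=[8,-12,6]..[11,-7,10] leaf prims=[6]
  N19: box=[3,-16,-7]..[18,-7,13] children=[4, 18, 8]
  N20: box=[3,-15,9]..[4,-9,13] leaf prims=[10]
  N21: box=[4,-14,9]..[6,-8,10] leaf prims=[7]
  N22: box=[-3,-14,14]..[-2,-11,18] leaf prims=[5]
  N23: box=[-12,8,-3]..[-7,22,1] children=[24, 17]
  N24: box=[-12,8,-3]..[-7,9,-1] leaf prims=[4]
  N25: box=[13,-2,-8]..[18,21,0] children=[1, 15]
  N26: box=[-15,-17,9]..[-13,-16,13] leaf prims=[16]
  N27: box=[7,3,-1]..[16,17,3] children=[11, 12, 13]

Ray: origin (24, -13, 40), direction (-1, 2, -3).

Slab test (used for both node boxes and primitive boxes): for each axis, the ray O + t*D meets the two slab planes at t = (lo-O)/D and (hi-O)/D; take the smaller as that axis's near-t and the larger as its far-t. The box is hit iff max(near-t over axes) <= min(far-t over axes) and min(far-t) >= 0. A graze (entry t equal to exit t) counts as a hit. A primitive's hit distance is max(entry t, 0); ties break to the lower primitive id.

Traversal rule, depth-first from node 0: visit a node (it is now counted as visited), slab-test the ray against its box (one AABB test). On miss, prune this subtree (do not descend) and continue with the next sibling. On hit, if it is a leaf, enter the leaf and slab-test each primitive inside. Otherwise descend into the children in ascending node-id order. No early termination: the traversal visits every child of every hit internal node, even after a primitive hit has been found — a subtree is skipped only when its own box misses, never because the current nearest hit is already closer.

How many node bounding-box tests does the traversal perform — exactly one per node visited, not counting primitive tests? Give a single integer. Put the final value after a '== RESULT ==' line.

Traverse from the root:
N0 x:[6,39] y:[-2,35/2] z:[6,59/3] -> hit [6,35/2], descend [7, 14, 16, 19]
  N7 x:[13,24] y:[5,31/2] z:[6,9] -> miss, prune
  N14 x:[6,36] y:[4,35/2] z:[37/3,16] -> hit [37/3,16], descend [5, 23, 25, 27]
    N5 x:[22,28] y:[4,11/2] z:[14,44/3] -> miss, prune
    N23 x:[31,36] y:[21/2,35/2] z:[13,43/3] -> miss, prune
    N25 x:[6,11] y:[11/2,17] z:[40/3,16] -> miss, prune
    N27 x:[8,17] y:[8,15] z:[37/3,41/3] -> hit [37/3,41/3], descend [11, 12, 13]
      N11 x:[14,17] y:[8,19/2] z:[37/3,40/3] -> miss, prune
      N12 x:[12,15] y:[11,27/2] z:[38/3,40/3] -> hit [38/3,40/3] leaf, test {P17@t=38/3}
      N13 x:[8,14] y:[14,15] z:[38/3,41/3] -> miss, prune
  N16 x:[26,39] y:[-2,1] z:[22/3,59/3] -> miss, prune
  N19 x:[6,21] y:[-3/2,3] z:[9,47/3] -> miss, prune

Visited [0, 7, 14, 5, 23, 25, 27, 11, 12, 13, 16, 19]. Tests: 12 box, 1 leaf. Nearest: P17.

== RESULT ==
12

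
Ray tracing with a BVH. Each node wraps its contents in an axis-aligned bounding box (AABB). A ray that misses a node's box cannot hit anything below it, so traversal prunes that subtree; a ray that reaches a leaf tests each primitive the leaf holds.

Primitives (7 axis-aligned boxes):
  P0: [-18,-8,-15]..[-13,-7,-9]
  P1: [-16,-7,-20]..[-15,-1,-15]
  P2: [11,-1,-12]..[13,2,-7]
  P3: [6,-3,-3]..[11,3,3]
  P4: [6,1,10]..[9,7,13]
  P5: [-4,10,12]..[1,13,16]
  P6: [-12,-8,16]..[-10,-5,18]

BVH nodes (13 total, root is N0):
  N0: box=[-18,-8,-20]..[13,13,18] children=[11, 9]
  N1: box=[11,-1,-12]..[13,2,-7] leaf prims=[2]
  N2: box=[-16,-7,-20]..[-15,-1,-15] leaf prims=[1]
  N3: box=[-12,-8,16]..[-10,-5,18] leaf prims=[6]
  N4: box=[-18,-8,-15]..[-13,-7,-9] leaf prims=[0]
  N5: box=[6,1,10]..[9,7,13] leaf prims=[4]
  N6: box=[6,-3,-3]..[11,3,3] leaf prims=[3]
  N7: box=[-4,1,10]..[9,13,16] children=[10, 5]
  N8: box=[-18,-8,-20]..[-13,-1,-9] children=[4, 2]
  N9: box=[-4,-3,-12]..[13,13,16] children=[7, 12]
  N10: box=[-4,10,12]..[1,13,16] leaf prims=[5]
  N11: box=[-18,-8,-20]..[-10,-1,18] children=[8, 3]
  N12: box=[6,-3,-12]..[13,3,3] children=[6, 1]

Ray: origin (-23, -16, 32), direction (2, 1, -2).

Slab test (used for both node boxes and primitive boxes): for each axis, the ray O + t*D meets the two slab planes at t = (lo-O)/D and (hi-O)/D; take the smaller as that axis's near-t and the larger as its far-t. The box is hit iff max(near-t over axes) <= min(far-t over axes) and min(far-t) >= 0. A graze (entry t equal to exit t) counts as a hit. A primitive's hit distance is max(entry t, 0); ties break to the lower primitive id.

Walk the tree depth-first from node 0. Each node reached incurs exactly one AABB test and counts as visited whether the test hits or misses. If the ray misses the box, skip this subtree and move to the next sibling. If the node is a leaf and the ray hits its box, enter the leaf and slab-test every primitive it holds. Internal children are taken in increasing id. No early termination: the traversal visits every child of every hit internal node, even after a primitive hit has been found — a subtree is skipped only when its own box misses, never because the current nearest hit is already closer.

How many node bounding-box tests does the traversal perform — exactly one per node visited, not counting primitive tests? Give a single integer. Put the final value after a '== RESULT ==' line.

Walk:
N0 x:[5/2,18] y:[8,29] z:[7,26] -> hit [8,18], descend [9, 11]
  N9 x:[19/2,18] y:[13,29] z:[8,22] -> hit [13,18], descend [7, 12]
    N7 x:[19/2,16] y:[17,29] z:[8,11] -> miss, prune
    N12 x:[29/2,18] y:[13,19] z:[29/2,22] -> hit [29/2,18], descend [1, 6]
      N1 x:[17,18] y:[15,18] z:[39/2,22] -> miss, prune
      N6 x:[29/2,17] y:[13,19] z:[29/2,35/2] -> hit [29/2,17] leaf, test {P3@t=29/2}
  N11 x:[5/2,13/2] y:[8,15] z:[7,26] -> miss, prune

Summary -> nodes [0, 9, 7, 12, 1, 6, 11]; box-tests=7; leaf-entries=1; first=P3

== RESULT ==
7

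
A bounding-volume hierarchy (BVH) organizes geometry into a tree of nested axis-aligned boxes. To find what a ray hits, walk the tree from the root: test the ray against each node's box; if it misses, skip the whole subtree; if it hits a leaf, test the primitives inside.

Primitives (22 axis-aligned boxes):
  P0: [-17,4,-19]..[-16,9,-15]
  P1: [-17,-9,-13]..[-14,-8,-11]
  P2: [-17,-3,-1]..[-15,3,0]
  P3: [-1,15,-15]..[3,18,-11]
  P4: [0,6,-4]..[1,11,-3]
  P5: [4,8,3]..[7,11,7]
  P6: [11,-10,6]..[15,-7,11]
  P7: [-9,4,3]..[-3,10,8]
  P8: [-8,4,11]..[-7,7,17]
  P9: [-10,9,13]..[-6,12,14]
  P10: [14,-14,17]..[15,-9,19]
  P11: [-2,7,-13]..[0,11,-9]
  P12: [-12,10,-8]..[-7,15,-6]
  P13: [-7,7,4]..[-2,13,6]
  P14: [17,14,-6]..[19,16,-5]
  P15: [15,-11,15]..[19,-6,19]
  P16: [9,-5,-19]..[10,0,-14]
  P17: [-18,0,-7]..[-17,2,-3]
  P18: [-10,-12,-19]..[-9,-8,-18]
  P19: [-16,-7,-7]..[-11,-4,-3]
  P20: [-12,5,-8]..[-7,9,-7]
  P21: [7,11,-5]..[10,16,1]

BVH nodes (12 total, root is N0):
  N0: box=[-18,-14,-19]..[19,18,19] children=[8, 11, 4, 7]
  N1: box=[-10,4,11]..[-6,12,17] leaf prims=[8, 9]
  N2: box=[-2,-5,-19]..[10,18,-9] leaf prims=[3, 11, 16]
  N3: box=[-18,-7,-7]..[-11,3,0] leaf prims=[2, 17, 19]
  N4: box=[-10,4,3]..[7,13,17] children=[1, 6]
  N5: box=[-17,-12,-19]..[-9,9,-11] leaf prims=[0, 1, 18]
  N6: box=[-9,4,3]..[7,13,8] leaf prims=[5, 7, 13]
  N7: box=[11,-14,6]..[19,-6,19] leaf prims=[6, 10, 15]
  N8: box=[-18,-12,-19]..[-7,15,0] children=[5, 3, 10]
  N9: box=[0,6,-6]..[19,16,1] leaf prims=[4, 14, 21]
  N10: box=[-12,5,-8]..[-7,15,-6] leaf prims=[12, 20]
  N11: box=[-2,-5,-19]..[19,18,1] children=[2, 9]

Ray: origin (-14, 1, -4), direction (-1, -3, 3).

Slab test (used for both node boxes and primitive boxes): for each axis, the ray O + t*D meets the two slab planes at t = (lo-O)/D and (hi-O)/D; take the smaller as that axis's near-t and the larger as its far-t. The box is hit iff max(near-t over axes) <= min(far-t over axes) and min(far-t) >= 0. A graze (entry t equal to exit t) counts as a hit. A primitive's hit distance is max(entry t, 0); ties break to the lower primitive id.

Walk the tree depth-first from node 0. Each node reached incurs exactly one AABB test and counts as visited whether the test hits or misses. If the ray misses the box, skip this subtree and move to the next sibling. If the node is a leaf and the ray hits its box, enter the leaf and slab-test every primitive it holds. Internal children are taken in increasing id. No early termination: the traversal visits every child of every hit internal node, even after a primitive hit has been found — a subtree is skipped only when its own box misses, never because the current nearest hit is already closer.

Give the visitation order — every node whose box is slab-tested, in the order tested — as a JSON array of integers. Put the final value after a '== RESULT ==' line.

Traverse from the root:
N0 x:[-33,4] y:[-17/3,5] z:[-5,23/3] -> hit [-5,4], descend [4, 7, 8, 11]
  N4 x:[-21,-4] y:[-4,-1] z:[7/3,7] -> miss, prune
  N7 x:[-33,-25] y:[7/3,5] z:[10/3,23/3] -> miss, prune
  N8 x:[-7,4] y:[-14/3,13/3] z:[-5,4/3] -> hit [-14/3,4/3], descend [3, 5, 10]
    N3 x:[-3,4] y:[-2/3,8/3] z:[-1,4/3] -> hit [-2/3,4/3] leaf, test {P2@t=1, P17(miss), P19(miss)}
    N5 x:[-5,3] y:[-8/3,13/3] z:[-5,-7/3] -> miss, prune
    N10 x:[-7,-2] y:[-14/3,-4/3] z:[-4/3,-2/3] -> miss, prune
  N11 x:[-33,-12] y:[-17/3,2] z:[-5,5/3] -> miss, prune

Summary -> nodes [0, 4, 7, 8, 3, 5, 10, 11]; box-tests=8; leaf-entries=1; first=P2

== RESULT ==
[0, 4, 7, 8, 3, 5, 10, 11]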